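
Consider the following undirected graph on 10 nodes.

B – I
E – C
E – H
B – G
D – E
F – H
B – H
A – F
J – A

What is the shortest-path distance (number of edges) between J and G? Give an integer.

5

One shortest route is J – A – F – H – B – G, which uses 5 edges, and at distance 4 from J we only reach {B, E}, which does not include G. So d(J,G) = 5.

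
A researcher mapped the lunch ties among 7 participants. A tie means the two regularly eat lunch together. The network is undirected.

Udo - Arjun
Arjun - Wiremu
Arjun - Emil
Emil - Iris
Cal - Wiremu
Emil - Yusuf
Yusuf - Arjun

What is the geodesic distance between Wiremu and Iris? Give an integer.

3

One shortest route is Wiremu – Arjun – Emil – Iris, which uses 3 edges, and at distance 2 from Wiremu we only reach {Emil, Udo, Yusuf}, which does not include Iris. So d(Wiremu,Iris) = 3.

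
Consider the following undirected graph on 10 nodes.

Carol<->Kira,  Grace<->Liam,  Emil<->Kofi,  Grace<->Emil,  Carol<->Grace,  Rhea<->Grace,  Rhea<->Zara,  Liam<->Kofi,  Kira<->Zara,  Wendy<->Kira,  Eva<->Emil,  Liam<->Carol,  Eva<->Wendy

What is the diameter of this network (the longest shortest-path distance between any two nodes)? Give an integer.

4

Eccentricity of each node (its greatest distance to any other): Carol:3, Emil:3, Eva:3, Grace:3, Kira:3, Kofi:4, Liam:3, Rhea:3, Wendy:3, Zara:4.
The maximum eccentricity is 4, realized for instance by the pair Kofi–Zara via Kofi – Emil – Grace – Rhea – Zara. So the diameter is 4.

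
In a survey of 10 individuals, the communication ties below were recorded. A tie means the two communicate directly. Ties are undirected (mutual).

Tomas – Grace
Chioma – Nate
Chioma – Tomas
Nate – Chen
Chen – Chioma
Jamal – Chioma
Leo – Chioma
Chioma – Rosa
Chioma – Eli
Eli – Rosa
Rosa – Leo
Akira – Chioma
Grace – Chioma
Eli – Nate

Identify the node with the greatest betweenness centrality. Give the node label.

Chioma

Unnormalized betweenness of each node: Akira:0, Chen:0, Chioma:59/2, Eli:1/2, Grace:0, Jamal:0, Leo:0, Nate:1/2, Rosa:1/2, Tomas:0.
Chioma has the largest value, 59/2, making it the main broker — the node through which the most shortest paths run.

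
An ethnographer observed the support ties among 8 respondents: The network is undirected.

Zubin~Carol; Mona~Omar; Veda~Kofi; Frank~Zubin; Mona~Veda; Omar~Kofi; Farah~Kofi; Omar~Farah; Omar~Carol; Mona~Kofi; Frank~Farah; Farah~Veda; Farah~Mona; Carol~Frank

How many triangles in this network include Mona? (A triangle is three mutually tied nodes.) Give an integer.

5

Mona's neighbors: Farah, Kofi, Omar, and Veda.
Neighbor pairs that are themselves tied: Mona–Farah–Kofi; Mona–Farah–Omar; Mona–Farah–Veda; Mona–Kofi–Omar; Mona–Kofi–Veda. Each forms one triangle with Mona, for 5 in total.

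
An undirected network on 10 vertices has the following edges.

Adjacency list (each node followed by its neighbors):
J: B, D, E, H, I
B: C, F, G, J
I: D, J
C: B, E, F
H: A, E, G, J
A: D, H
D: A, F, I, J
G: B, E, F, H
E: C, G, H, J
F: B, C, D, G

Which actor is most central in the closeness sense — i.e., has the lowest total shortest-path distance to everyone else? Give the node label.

J

Farness (sum of distances to all others) for each node — A:18, B:15, C:17, D:14, E:14, F:14, G:15, H:14, I:18, J:13.
The smallest farness is 13, for J, so J has the highest closeness.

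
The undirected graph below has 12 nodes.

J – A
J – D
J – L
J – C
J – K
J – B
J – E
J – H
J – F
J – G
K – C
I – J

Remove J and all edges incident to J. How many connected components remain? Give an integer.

Without J, the remaining ties split the others into: {A}; {F}; {C, K}; {L}; {B}; {E}; {I}; {D}; {G}; {H}.
That's 10 separate components.

10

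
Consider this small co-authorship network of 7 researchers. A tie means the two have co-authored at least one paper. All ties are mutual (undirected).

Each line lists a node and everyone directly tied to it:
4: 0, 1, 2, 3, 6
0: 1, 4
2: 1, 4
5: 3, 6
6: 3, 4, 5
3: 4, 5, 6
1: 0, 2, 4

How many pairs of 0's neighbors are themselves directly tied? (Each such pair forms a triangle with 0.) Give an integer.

1

0's neighbors: 1 and 4.
Neighbor pairs that are themselves tied: 0–1–4. Each forms one triangle with 0, for 1 in total.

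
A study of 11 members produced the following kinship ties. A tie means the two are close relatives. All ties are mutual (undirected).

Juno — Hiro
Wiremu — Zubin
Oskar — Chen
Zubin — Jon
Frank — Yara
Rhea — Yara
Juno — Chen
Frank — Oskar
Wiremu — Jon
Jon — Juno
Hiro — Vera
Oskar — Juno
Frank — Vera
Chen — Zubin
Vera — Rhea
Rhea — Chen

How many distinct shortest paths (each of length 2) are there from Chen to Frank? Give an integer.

1

The shortest distance is 2, and the only length-2 path is Chen–Oskar–Frank. So there is exactly 1 shortest path.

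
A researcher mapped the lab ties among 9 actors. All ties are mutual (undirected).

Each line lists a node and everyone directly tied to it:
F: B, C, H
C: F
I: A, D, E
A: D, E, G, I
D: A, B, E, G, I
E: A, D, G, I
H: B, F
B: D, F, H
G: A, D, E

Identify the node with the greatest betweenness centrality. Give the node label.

Unnormalized betweenness of each node: A:1/3, B:15, C:0, D:49/3, E:1/3, F:7, G:0, H:0, I:0.
D has the largest value, 49/3, making it the main broker — the node through which the most shortest paths run.

D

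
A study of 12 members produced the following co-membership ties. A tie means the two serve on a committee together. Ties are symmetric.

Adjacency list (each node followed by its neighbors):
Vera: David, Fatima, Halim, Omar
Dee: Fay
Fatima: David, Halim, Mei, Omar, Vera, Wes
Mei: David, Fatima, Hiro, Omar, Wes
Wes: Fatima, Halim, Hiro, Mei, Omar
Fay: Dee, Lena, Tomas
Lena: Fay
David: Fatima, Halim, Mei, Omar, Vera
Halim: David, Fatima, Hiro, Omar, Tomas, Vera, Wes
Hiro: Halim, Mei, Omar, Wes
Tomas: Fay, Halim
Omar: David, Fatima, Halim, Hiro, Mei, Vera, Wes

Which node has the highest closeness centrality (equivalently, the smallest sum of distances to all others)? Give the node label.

Farness (sum of distances to all others) for each node — David:22, Dee:37, Fatima:21, Fay:27, Halim:17, Hiro:23, Lena:37, Mei:26, Omar:20, Tomas:21, Vera:23, Wes:22.
The smallest farness is 17, for Halim, so Halim has the highest closeness.

Halim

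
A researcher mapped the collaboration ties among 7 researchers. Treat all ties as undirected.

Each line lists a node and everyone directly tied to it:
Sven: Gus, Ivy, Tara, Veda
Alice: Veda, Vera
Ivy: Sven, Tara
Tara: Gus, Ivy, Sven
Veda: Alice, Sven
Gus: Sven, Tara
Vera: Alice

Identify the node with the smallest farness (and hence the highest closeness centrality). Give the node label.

Sven

Farness (sum of distances to all others) for each node — Alice:13, Gus:13, Ivy:13, Sven:9, Tara:12, Veda:10, Vera:18.
The smallest farness is 9, for Sven, so Sven has the highest closeness.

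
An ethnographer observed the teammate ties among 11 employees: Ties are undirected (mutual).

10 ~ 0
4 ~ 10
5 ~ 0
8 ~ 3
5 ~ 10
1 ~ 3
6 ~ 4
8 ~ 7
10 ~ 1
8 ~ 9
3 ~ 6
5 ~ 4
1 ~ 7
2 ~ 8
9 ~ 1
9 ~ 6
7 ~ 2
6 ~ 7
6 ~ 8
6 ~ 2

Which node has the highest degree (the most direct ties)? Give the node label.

6

Degrees — 0:2, 1:4, 2:3, 3:3, 4:3, 5:3, 6:6, 7:4, 8:5, 9:3, 10:4.
The maximum is 6, attained only by 6.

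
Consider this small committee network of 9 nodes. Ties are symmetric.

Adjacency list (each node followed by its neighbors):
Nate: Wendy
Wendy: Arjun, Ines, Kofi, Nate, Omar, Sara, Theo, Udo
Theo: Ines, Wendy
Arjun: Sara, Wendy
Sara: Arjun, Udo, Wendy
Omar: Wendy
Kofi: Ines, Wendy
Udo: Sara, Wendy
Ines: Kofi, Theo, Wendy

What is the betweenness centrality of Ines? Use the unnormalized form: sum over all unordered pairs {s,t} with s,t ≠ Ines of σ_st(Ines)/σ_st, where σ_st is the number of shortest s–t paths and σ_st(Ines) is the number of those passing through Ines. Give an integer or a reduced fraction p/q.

Pairs whose geodesics pass through Ines — Kofi–Theo: 1/2.
All other pairs contribute 0.
Summing the contributions gives betweenness(Ines) = 1/2.

1/2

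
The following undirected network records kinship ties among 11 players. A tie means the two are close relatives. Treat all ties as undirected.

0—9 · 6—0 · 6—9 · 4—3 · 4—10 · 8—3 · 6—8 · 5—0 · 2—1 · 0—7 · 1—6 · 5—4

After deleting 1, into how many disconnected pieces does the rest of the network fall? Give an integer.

Without 1, the remaining ties split the others into: {0, 3, 4, 5, 6, 7, 8, 9, 10}; {2}.
That's 2 separate components.

2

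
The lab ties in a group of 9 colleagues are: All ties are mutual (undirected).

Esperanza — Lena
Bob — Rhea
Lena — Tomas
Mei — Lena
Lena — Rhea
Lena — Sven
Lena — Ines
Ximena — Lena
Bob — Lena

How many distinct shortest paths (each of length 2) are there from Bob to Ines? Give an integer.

1

The shortest distance is 2, and the only length-2 path is Bob–Lena–Ines. So there is exactly 1 shortest path.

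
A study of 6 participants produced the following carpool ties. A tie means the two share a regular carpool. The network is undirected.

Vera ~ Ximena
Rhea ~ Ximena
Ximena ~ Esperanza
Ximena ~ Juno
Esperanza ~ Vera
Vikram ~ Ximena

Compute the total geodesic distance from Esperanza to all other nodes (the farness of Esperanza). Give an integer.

8

Distances from Esperanza: Juno:2, Rhea:2, Vera:1, Vikram:2, Ximena:1.
Sum = 2 + 2 + 1 + 2 + 1 = 8.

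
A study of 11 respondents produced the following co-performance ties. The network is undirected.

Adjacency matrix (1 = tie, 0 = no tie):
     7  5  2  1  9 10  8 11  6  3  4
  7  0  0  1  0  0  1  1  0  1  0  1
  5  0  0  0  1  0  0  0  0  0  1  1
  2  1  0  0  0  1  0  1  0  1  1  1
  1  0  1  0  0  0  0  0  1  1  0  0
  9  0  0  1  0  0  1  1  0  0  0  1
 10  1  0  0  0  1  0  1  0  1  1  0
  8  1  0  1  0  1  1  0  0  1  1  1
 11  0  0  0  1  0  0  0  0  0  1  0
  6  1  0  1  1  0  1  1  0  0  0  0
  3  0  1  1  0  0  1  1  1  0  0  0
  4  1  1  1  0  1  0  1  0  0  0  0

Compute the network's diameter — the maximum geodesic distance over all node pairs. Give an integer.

Eccentricity of each node (its greatest distance to any other): 1:3, 2:2, 3:2, 4:3, 5:2, 6:2, 7:3, 8:2, 9:3, 10:2, 11:3.
The maximum eccentricity is 3, realized for instance by the pair 7–11 via 7 – 2 – 3 – 11. So the diameter is 3.

3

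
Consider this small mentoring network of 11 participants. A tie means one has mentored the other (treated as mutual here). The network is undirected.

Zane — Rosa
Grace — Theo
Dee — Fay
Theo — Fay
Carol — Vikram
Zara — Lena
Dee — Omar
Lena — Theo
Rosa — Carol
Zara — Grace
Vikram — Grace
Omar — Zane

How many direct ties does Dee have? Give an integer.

Dee is directly tied to Fay and Omar. That is 2 neighbors, so the degree of Dee is 2.

2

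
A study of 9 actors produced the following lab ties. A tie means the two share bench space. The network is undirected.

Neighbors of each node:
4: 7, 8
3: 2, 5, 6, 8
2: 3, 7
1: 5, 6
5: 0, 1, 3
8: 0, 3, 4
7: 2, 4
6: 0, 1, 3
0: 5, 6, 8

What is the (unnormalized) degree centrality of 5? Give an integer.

5 is directly tied to 0, 1, and 3. That is 3 neighbors, so the degree of 5 is 3.

3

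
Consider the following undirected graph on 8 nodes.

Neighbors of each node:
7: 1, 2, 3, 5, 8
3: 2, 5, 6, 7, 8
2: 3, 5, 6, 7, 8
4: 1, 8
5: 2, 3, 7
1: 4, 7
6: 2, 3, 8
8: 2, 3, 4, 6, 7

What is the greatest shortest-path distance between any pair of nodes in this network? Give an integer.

Eccentricity of each node (its greatest distance to any other): 1:3, 2:2, 3:2, 4:3, 5:3, 6:3, 7:2, 8:2.
The maximum eccentricity is 3, realized for instance by the pair 4–5 via 4 – 1 – 7 – 5. So the diameter is 3.

3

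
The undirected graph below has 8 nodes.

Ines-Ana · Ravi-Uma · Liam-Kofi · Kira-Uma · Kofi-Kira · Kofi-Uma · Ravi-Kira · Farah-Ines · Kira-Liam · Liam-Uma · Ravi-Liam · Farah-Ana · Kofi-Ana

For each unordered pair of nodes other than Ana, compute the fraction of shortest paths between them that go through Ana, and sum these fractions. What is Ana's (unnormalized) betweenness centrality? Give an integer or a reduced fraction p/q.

Pairs whose geodesics pass through Ana — Kofi–Farah: 1; Kofi–Ines: 1; Liam–Farah: 1; Liam–Ines: 1; Kira–Farah: 1; Kira–Ines: 1; Uma–Farah: 1; Uma–Ines: 1; Ravi–Farah: 3/3; Ravi–Ines: 3/3.
All other pairs contribute 0.
Summing the contributions gives betweenness(Ana) = 10.

10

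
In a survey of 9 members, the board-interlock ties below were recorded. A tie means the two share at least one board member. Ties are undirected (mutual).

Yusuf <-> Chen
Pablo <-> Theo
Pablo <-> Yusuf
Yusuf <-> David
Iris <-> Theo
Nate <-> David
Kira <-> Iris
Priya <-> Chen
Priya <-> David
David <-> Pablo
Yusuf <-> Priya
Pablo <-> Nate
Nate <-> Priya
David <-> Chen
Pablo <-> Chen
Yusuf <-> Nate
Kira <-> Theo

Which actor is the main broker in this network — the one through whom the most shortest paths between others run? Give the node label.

Pablo

Unnormalized betweenness of each node: Chen:1, David:5/4, Iris:0, Kira:0, Nate:1, Pablo:61/4, Priya:1/4, Theo:12, Yusuf:5/4.
Pablo has the largest value, 61/4, making it the main broker — the node through which the most shortest paths run.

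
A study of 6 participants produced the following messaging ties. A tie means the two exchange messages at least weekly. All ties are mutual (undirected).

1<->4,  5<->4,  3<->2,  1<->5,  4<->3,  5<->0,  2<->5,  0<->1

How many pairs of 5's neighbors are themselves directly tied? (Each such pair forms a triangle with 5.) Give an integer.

2

5's neighbors: 0, 1, 2, and 4.
Neighbor pairs that are themselves tied: 5–0–1; 5–1–4. Each forms one triangle with 5, for 2 in total.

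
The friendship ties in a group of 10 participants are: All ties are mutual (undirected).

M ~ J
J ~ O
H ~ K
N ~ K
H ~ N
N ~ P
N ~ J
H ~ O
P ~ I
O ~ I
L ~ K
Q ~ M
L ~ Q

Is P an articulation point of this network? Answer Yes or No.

No

Even without P, every remaining node can still reach every other (the residual graph is connected), so P is not a cut vertex.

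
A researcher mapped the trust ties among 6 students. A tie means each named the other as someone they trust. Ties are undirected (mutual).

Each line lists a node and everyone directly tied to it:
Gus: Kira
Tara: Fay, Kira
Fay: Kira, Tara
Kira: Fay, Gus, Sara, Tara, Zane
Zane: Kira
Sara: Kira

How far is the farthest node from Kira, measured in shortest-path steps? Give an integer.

Distances from Kira: Fay:1, Gus:1, Sara:1, Tara:1, Zane:1.
The largest is 1 (to Fay, Zane, Gus, Tara, and Sara), so the eccentricity of Kira is 1.

1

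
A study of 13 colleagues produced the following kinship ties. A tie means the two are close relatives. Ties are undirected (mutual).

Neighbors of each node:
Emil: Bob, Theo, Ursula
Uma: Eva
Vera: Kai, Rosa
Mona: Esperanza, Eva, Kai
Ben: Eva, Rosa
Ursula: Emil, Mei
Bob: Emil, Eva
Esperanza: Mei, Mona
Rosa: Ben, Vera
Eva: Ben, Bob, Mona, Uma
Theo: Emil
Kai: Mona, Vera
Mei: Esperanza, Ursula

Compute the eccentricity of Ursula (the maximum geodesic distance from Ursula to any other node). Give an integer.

5

Distances from Ursula: Ben:4, Bob:2, Emil:1, Esperanza:2, Eva:3, Kai:4, Mei:1, Mona:3, Rosa:5, Theo:2, Uma:4, Vera:5.
The largest is 5 (to Vera and Rosa), so the eccentricity of Ursula is 5.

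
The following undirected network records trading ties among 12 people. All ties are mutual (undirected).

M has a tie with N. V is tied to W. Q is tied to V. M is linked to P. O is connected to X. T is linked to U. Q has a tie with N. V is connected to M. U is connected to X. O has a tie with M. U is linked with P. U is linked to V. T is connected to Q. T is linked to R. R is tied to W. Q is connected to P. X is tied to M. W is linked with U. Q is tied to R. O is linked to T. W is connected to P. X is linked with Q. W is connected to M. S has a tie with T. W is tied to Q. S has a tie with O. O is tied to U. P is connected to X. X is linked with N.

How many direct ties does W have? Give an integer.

6

W is directly tied to M, P, Q, R, U, and V. That is 6 neighbors, so the degree of W is 6.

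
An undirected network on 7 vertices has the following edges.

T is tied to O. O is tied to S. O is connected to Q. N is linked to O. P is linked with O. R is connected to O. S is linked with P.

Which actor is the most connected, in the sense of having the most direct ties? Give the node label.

Degrees — N:1, O:6, P:2, Q:1, R:1, S:2, T:1.
The maximum is 6, attained only by O.

O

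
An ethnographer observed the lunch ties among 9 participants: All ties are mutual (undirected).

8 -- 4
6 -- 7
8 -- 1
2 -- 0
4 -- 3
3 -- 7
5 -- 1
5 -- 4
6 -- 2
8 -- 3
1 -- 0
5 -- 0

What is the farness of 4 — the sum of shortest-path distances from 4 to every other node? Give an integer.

15

Distances from 4: 0:2, 1:2, 2:3, 3:1, 5:1, 6:3, 7:2, 8:1.
Sum = 2 + 2 + 3 + 1 + 1 + 3 + 2 + 1 = 15.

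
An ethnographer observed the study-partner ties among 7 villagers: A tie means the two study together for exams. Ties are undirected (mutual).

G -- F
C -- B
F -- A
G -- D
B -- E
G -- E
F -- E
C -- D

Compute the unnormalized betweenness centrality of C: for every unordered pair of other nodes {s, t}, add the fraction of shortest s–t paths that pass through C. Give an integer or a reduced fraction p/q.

1

Pairs whose geodesics pass through C — B–D: 1.
All other pairs contribute 0.
Summing the contributions gives betweenness(C) = 1.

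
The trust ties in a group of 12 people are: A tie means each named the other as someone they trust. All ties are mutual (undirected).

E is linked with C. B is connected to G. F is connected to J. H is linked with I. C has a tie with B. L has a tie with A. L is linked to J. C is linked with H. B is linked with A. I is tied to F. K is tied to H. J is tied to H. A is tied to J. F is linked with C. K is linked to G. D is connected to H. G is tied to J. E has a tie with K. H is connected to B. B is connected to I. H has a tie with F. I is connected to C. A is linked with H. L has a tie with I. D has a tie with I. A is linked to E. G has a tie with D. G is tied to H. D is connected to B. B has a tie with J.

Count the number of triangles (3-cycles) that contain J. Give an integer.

7

J's neighbors: A, B, F, G, H, and L.
Neighbor pairs that are themselves tied: J–A–B; J–A–H; J–A–L; J–B–G; J–B–H; J–F–H; J–G–H. Each forms one triangle with J, for 7 in total.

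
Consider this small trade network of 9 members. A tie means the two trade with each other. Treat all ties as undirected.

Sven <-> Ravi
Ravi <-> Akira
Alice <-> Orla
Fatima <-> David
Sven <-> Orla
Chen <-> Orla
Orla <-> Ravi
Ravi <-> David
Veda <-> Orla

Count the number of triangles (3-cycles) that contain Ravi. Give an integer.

1

Ravi's neighbors: Akira, David, Orla, and Sven.
Neighbor pairs that are themselves tied: Ravi–Orla–Sven. Each forms one triangle with Ravi, for 1 in total.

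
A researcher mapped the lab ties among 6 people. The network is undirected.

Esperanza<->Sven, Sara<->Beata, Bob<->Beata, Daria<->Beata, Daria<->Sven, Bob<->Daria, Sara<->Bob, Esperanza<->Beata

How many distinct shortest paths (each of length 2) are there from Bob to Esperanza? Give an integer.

1

The shortest distance is 2, and the only length-2 path is Bob–Beata–Esperanza. So there is exactly 1 shortest path.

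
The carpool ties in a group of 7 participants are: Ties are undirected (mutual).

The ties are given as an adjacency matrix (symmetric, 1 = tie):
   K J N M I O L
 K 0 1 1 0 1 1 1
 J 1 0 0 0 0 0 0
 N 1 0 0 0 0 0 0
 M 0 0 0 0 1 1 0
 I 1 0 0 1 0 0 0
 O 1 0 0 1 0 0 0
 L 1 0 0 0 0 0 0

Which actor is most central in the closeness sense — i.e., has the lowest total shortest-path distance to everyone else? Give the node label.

K

Farness (sum of distances to all others) for each node — I:10, J:12, K:7, L:12, M:13, N:12, O:10.
The smallest farness is 7, for K, so K has the highest closeness.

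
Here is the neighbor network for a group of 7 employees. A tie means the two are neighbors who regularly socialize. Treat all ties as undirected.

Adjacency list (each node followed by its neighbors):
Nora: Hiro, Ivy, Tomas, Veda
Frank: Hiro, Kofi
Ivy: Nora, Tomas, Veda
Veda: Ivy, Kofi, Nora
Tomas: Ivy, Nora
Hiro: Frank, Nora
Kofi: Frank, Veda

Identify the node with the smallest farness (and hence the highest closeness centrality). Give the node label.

Farness (sum of distances to all others) for each node — Frank:12, Hiro:10, Ivy:10, Kofi:11, Nora:8, Tomas:12, Veda:9.
The smallest farness is 8, for Nora, so Nora has the highest closeness.

Nora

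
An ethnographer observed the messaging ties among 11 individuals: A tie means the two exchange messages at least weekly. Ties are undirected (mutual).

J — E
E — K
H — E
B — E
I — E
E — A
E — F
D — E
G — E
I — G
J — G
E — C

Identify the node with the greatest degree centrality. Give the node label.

Degrees — A:1, B:1, C:1, D:1, E:10, F:1, G:3, H:1, I:2, J:2, K:1.
The maximum is 10, attained only by E.

E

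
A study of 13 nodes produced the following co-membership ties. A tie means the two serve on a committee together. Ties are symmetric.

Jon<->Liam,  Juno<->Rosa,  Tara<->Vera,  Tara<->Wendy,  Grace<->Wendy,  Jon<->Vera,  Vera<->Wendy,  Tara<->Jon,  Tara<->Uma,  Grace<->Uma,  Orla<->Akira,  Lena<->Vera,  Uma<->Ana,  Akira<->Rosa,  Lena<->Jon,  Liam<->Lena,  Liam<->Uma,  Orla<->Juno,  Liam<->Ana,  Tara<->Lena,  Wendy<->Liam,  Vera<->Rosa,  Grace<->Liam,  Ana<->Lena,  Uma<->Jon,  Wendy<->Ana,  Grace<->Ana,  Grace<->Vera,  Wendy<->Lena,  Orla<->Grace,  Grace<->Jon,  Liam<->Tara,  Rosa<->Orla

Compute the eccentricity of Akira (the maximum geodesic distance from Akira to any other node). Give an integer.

3

Distances from Akira: Ana:3, Grace:2, Jon:3, Juno:2, Lena:3, Liam:3, Orla:1, Rosa:1, Tara:3, Uma:3, Vera:2, Wendy:3.
The largest is 3 (to Jon, Lena, Tara, Wendy, Ana, Uma, and Liam), so the eccentricity of Akira is 3.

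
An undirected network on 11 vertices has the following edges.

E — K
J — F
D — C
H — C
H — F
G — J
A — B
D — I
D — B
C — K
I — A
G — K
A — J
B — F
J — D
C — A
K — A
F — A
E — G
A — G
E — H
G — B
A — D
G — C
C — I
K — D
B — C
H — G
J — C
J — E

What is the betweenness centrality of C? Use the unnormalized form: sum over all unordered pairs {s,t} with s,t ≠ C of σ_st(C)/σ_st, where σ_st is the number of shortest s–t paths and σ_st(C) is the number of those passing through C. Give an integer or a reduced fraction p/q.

272/45

Pairs whose geodesics pass through C — E–I: 4/9; H–I: 1; H–A: 1/3; H–B: 1/3; H–D: 1; H–K: 1/3; H–J: 1/4; I–G: 1/2; I–B: 1/3; I–K: 1/3; I–J: 1/3; G–D: 1/5; B–K: 1/4; B–J: 1/5 … (+1 more pairs).
All other pairs contribute 0.
Summing the contributions gives betweenness(C) = 272/45.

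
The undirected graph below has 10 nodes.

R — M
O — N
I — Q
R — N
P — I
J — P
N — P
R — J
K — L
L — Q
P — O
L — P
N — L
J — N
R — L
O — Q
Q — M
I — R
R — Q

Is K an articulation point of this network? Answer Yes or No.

No

Even without K, every remaining node can still reach every other (the residual graph is connected), so K is not a cut vertex.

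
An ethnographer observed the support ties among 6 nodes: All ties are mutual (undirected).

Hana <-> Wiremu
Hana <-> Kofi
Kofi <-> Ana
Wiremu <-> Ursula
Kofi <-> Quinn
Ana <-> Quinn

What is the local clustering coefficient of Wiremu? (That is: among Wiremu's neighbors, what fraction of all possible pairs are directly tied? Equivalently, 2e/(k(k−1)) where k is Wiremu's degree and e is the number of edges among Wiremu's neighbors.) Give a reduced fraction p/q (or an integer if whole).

Wiremu's neighbors: Hana and Ursula (k = 2).
Possible neighbor pairs: C(2,2) = 1. Edges among them: none → e = 0.
Clustering(Wiremu) = 0/1.

0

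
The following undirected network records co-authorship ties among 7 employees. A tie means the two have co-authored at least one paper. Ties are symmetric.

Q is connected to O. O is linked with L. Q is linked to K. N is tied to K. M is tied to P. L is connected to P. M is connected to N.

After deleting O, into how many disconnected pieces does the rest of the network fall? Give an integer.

O's neighbors (L and Q) remain reachable from one another through other ties, so the rest of the network stays in one piece.

1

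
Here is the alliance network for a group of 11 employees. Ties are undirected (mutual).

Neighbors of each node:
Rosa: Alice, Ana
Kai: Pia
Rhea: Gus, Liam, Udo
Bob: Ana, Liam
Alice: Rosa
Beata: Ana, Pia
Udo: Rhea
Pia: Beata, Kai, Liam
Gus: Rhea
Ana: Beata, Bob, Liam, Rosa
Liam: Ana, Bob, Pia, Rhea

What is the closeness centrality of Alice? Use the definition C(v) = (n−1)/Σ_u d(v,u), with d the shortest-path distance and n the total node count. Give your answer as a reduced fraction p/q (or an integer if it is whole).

2/7

Distances from Alice: Ana:2, Beata:3, Bob:3, Gus:5, Kai:5, Liam:3, Pia:4, Rhea:4, Rosa:1, Udo:5. Sum = 35.
n = 11, so closeness = 10/35 = 2/7.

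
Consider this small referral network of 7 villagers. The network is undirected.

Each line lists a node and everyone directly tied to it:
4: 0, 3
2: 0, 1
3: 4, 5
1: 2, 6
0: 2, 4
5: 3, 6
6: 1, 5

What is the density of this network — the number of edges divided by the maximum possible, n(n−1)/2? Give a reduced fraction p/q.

There are 7 edges and 7 nodes, so the maximum possible is C(7,2) = 21.
Density = 7/21 = 1/3.

1/3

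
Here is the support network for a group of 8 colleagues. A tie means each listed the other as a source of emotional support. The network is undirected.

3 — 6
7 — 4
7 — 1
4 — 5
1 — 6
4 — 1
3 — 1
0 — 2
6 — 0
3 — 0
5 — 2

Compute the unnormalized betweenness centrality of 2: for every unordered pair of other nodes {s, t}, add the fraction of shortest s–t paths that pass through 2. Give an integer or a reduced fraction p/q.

7/3

Pairs whose geodesics pass through 2 — 4–0: 1/3; 0–5: 1; 5–3: 1/2; 5–6: 1/2.
All other pairs contribute 0.
Summing the contributions gives betweenness(2) = 7/3.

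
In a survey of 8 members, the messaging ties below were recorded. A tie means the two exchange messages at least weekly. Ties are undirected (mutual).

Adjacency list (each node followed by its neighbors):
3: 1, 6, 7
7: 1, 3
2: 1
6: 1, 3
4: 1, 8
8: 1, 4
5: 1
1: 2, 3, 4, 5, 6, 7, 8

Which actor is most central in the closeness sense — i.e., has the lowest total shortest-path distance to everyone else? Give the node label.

1

Farness (sum of distances to all others) for each node — 1:7, 2:13, 3:11, 4:12, 5:13, 6:12, 7:12, 8:12.
The smallest farness is 7, for 1, so 1 has the highest closeness.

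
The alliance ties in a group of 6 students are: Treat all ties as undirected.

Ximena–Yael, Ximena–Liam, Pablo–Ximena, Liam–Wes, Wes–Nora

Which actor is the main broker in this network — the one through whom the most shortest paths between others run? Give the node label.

Ximena

Unnormalized betweenness of each node: Liam:6, Nora:0, Pablo:0, Wes:4, Ximena:7, Yael:0.
Ximena has the largest value, 7, making it the main broker — the node through which the most shortest paths run.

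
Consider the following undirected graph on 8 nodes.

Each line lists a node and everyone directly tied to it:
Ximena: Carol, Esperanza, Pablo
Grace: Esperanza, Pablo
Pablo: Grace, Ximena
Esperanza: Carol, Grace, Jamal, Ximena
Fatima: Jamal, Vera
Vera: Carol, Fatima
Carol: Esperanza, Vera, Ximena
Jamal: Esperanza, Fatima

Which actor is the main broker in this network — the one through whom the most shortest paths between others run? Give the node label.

Unnormalized betweenness of each node: Carol:29/6, Esperanza:26/3, Fatima:1, Grace:4/3, Jamal:19/6, Pablo:1/2, Vera:11/6, Ximena:11/3.
Esperanza has the largest value, 26/3, making it the main broker — the node through which the most shortest paths run.

Esperanza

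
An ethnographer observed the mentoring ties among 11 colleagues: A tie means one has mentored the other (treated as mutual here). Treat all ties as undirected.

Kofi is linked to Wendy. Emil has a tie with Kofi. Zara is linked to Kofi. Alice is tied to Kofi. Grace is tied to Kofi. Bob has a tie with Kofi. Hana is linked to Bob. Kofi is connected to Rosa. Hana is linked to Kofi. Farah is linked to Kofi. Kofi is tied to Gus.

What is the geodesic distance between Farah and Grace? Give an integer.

One shortest route is Farah – Kofi – Grace, which uses 2 edges, and Farah and Grace are not directly tied, so nothing shorter exists. So d(Farah,Grace) = 2.

2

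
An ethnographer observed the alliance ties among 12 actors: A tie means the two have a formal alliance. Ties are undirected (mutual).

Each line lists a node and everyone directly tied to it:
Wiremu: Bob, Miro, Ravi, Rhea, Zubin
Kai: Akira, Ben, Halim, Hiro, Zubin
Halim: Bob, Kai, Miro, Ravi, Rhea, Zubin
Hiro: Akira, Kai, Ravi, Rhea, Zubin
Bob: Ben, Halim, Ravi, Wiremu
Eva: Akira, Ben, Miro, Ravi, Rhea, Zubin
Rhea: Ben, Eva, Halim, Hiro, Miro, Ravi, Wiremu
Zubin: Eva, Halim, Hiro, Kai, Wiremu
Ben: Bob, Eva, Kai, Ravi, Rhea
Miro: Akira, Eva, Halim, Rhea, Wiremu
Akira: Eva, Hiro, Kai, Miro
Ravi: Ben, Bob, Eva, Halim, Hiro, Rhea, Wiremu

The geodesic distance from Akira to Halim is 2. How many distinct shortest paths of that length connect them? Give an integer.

2

The shortest distance is 2. The length-2 paths are: Akira–Kai–Halim; Akira–Miro–Halim.
That gives 2 distinct shortest paths.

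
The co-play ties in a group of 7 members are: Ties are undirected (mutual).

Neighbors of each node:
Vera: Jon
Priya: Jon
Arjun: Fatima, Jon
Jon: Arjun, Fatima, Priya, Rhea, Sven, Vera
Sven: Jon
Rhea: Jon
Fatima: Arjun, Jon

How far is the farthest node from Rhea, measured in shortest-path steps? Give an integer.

2

Distances from Rhea: Arjun:2, Fatima:2, Jon:1, Priya:2, Sven:2, Vera:2.
The largest is 2 (to Arjun, Sven, Vera, Priya, and Fatima), so the eccentricity of Rhea is 2.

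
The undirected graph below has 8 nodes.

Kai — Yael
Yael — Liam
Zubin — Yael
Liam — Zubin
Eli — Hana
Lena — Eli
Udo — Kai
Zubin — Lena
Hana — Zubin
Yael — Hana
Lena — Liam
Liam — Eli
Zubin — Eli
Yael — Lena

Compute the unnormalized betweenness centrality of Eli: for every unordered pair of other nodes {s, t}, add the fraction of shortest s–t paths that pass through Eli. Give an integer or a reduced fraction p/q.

Pairs whose geodesics pass through Eli — Liam–Hana: 1/3; Hana–Lena: 1/3.
All other pairs contribute 0.
Summing the contributions gives betweenness(Eli) = 2/3.

2/3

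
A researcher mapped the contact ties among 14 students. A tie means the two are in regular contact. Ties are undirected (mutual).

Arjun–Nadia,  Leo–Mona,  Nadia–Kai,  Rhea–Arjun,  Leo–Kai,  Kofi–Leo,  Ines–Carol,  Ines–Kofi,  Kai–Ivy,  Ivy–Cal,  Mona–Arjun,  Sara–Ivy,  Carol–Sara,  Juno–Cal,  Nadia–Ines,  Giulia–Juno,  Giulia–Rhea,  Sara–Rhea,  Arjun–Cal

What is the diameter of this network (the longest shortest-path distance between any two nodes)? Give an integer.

5

Eccentricity of each node (its greatest distance to any other): Arjun:3, Cal:4, Carol:4, Giulia:5, Ines:4, Ivy:3, Juno:5, Kai:4, Kofi:5, Leo:4, Mona:4, Nadia:3, Rhea:4, Sara:3.
The maximum eccentricity is 5, realized for instance by the pair Kofi–Juno via Kofi – Leo – Kai – Ivy – Cal – Juno. So the diameter is 5.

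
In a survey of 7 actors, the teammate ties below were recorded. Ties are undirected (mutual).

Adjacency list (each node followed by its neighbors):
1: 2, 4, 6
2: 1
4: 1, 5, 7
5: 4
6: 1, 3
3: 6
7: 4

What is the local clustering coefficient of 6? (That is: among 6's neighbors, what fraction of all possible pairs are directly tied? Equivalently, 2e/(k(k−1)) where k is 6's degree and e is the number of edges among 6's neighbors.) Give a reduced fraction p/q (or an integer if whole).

0

6's neighbors: 1 and 3 (k = 2).
Possible neighbor pairs: C(2,2) = 1. Edges among them: none → e = 0.
Clustering(6) = 0/1.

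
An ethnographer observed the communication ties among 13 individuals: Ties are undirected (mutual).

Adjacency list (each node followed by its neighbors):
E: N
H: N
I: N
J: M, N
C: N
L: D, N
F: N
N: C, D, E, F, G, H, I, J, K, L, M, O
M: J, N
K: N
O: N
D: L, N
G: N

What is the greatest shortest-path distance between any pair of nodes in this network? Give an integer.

2

Eccentricity of each node (its greatest distance to any other): C:2, D:2, E:2, F:2, G:2, H:2, I:2, J:2, K:2, L:2, M:2, N:1, O:2.
The maximum eccentricity is 2, realized for instance by the pair K–H via K – N – H. So the diameter is 2.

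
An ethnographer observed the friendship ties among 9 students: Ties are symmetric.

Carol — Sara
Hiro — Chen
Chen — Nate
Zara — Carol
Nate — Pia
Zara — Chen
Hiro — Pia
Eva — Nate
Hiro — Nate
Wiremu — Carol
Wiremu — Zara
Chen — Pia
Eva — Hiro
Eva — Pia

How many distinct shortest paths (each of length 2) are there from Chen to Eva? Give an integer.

The shortest distance is 2. The length-2 paths are: Chen–Pia–Eva; Chen–Hiro–Eva; Chen–Nate–Eva.
That gives 3 distinct shortest paths.

3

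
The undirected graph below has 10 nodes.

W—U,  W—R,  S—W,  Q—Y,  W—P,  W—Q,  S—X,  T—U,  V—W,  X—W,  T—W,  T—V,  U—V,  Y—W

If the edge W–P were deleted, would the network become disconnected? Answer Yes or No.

Without the W–P edge there is no alternate route between W and P, so the network disconnects. It is a bridge.

Yes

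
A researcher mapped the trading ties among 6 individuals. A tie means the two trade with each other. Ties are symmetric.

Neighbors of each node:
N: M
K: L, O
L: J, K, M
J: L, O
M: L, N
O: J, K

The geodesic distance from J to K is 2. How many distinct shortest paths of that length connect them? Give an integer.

The shortest distance is 2. The length-2 paths are: J–O–K; J–L–K.
That gives 2 distinct shortest paths.

2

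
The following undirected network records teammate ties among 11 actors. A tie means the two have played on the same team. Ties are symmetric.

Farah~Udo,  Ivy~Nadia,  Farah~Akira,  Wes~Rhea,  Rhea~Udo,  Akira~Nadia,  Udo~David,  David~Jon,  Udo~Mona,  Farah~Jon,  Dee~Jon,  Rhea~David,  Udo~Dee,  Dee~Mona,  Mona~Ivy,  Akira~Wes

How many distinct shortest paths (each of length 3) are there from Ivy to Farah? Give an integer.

2

The shortest distance is 3. The length-3 paths are: Ivy–Mona–Udo–Farah; Ivy–Nadia–Akira–Farah.
That gives 2 distinct shortest paths.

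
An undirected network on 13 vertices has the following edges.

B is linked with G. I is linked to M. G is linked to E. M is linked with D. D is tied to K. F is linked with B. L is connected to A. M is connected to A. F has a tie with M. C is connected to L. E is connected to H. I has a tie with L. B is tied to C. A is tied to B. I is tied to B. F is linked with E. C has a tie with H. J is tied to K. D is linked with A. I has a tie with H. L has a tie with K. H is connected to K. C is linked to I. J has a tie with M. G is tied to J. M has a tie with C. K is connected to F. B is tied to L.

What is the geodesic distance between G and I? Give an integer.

One shortest route is G – B – I, which uses 2 edges, and G and I are not directly tied, so nothing shorter exists. So d(G,I) = 2.

2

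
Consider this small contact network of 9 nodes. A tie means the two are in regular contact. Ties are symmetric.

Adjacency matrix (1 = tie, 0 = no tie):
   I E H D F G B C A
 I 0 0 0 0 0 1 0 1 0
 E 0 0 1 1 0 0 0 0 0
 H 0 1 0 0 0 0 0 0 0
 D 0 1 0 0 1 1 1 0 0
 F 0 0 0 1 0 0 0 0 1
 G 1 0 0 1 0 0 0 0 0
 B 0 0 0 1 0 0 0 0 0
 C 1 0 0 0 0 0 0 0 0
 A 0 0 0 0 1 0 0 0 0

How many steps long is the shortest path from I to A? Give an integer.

4

One shortest route is I – G – D – F – A, which uses 4 edges, and at distance 3 from I we only reach {B, E, F}, which does not include A. So d(I,A) = 4.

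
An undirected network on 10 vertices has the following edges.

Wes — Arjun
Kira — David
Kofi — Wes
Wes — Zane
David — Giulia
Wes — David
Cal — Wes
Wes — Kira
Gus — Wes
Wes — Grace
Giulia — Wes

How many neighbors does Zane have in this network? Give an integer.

1

Zane is directly tied to Wes. That is 1 neighbor, so the degree of Zane is 1.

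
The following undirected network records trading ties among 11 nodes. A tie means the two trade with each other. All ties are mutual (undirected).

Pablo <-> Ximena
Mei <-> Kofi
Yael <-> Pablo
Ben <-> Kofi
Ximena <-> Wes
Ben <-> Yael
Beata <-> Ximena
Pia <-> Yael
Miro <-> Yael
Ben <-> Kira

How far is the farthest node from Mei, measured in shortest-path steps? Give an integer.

Distances from Mei: Beata:6, Ben:2, Kira:3, Kofi:1, Miro:4, Pablo:4, Pia:4, Wes:6, Ximena:5, Yael:3.
The largest is 6 (to Wes and Beata), so the eccentricity of Mei is 6.

6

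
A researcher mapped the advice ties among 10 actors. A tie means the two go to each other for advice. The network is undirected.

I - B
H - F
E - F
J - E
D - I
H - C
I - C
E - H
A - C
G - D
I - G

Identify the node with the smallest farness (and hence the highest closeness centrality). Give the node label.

C

Farness (sum of distances to all others) for each node — A:24, B:26, C:16, D:25, E:23, F:24, G:25, H:18, I:18, J:31.
The smallest farness is 16, for C, so C has the highest closeness.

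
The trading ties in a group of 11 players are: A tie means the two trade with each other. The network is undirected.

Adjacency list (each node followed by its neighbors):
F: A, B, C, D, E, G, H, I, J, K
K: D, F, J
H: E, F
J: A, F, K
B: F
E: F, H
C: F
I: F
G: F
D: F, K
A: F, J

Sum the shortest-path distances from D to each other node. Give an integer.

Distances from D: A:2, B:2, C:2, E:2, F:1, G:2, H:2, I:2, J:2, K:1.
Sum = 2 + 2 + 2 + 2 + 1 + 2 + 2 + 2 + 2 + 1 = 18.

18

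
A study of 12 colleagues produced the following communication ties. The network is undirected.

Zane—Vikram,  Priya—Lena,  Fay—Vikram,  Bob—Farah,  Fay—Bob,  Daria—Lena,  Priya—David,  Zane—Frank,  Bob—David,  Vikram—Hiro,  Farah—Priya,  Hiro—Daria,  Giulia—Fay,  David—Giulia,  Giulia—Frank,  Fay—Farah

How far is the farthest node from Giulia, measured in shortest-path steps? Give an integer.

4

Distances from Giulia: Bob:2, Daria:4, David:1, Farah:2, Fay:1, Frank:1, Hiro:3, Lena:3, Priya:2, Vikram:2, Zane:2.
The largest is 4 (to Daria), so the eccentricity of Giulia is 4.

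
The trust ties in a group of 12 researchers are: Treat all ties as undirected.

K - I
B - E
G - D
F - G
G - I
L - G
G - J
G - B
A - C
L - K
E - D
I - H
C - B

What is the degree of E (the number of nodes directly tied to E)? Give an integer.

2

E is directly tied to B and D. That is 2 neighbors, so the degree of E is 2.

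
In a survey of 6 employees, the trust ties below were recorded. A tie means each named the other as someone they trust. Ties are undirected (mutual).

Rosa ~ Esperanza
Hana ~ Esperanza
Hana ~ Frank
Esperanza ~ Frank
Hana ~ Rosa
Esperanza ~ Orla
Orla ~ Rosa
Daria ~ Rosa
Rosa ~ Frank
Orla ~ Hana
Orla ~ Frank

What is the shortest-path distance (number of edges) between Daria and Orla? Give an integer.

2

One shortest route is Daria – Rosa – Orla, which uses 2 edges, and Daria and Orla are not directly tied, so nothing shorter exists. So d(Daria,Orla) = 2.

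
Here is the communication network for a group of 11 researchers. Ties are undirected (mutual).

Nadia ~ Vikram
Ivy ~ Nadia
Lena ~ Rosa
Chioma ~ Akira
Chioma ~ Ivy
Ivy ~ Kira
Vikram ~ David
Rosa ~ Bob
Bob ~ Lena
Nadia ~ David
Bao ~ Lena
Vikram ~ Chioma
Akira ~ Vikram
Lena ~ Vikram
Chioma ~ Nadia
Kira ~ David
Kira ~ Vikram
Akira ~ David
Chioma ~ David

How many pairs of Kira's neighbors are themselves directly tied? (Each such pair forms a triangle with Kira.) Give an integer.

Kira's neighbors: David, Ivy, and Vikram.
Neighbor pairs that are themselves tied: Kira–David–Vikram. Each forms one triangle with Kira, for 1 in total.

1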